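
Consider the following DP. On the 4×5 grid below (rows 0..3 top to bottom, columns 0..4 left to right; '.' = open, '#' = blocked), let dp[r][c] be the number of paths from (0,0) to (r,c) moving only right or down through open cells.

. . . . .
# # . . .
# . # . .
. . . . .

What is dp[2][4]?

5

r\c   0   1   2   3   4
  0   1   1   1   1   1
  1   0   0   1   2   3
  2   0   0   0   2   5
  3   0   0   0   2   7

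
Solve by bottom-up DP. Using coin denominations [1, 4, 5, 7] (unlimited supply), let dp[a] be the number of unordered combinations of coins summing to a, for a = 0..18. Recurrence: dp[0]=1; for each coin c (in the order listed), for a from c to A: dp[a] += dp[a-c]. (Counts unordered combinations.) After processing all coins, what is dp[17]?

19

after  coin     0     1     2     3     4     5     6     7     8     9    10    11    12    13    14    15    16    17    18
          1     1     1     1     1     1     1     1     1     1     1     1     1     1     1     1     1     1     1     1
          4     1     1     1     1     2     2     2     2     3     3     3     3     4     4     4     4     5     5     5
          5     1     1     1     1     2     3     3     3     4     5     6     6     7     8     9    10    11    12    13
          7     1     1     1     1     2     3     3     4     5     6     7     8    10    11    13    15    17    19    21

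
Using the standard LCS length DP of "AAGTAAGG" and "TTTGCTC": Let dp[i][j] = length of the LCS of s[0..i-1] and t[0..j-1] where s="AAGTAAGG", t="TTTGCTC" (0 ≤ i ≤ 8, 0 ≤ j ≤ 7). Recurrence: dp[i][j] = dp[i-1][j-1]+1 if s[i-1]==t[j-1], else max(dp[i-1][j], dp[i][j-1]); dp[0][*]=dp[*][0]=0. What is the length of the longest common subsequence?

2

   ''  T  T  T  G  C  T  C
''  0  0  0  0  0  0  0  0
 A  0  0  0  0  0  0  0  0
 A  0  0  0  0  0  0  0  0
 G  0  0  0  0  1  1  1  1
 T  0  1  1  1  1  1  2  2
 A  0  1  1  1  1  1  2  2
 A  0  1  1  1  1  1  2  2
 G  0  1  1  1  2  2  2  2
 G  0  1  1  1  2  2  2  2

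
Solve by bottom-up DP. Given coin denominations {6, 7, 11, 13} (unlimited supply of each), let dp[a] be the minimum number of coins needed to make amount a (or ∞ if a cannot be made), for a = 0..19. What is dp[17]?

 a  0  1  2  3  4  5  6  7  8  9 10 11 12 13 14 15 16 17 18 19
dp  0  -  -  -  -  -  1  1  -  -  -  1  2  1  2  -  -  2  2  2
(- denotes ∞ / unreachable)

2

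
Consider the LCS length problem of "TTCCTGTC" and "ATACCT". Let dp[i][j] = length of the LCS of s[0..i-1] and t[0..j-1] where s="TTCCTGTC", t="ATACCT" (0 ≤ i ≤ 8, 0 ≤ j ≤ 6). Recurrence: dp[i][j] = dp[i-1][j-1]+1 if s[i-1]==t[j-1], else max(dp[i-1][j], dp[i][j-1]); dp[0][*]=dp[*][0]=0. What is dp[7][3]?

1

   ''  A  T  A  C  C  T
''  0  0  0  0  0  0  0
 T  0  0  1  1  1  1  1
 T  0  0  1  1  1  1  2
 C  0  0  1  1  2  2  2
 C  0  0  1  1  2  3  3
 T  0  0  1  1  2  3  4
 G  0  0  1  1  2  3  4
 T  0  0  1  1  2  3  4
 C  0  0  1  1  2  3  4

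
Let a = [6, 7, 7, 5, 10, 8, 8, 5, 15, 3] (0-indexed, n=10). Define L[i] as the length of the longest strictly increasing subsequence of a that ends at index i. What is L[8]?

4

   i    0    1    2    3    4    5    6    7    8    9
a[i]    6    7    7    5   10    8    8    5   15    3
L[i]    1    2    2    1    3    3    3    1    4    1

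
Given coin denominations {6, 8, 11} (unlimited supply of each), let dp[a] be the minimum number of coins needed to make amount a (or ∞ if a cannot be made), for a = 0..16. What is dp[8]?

 a  0  1  2  3  4  5  6  7  8  9 10 11 12 13 14 15 16
dp  0  -  -  -  -  -  1  -  1  -  -  1  2  -  2  -  2
(- denotes ∞ / unreachable)

1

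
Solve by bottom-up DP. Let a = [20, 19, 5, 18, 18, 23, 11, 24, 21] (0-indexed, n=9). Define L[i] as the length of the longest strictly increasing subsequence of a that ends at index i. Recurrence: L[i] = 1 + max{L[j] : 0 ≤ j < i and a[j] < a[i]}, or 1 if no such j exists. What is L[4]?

   i    0    1    2    3    4    5    6    7    8
a[i]   20   19    5   18   18   23   11   24   21
L[i]    1    1    1    2    2    3    2    4    3

2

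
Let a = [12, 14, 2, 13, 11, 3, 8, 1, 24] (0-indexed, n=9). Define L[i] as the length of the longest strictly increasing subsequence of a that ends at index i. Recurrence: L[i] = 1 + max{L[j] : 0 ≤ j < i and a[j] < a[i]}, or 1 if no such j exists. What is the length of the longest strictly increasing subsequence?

4

   i    0    1    2    3    4    5    6    7    8
a[i]   12   14    2   13   11    3    8    1   24
L[i]    1    2    1    2    2    2    3    1    4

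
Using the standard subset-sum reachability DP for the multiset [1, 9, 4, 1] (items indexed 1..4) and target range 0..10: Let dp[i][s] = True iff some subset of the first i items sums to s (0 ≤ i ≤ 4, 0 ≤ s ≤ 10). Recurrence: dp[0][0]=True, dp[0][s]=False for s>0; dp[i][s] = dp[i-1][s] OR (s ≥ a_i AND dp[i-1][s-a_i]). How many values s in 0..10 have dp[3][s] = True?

i\s   0   1   2   3   4   5   6   7   8   9  10
  0   T   F   F   F   F   F   F   F   F   F   F
  1   T   T   F   F   F   F   F   F   F   F   F
  2   T   T   F   F   F   F   F   F   F   T   T
  3   T   T   F   F   T   T   F   F   F   T   T
  4   T   T   T   F   T   T   T   F   F   T   T

6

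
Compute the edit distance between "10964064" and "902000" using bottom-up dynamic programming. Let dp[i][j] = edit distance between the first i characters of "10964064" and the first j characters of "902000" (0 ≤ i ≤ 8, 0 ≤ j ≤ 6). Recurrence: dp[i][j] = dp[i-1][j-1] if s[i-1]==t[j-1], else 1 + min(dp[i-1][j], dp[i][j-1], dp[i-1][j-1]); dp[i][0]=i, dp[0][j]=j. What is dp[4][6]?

5

   ''  9  0  2  0  0  0
''  0  1  2  3  4  5  6
 1  1  1  2  3  4  5  6
 0  2  2  1  2  3  4  5
 9  3  2  2  2  3  4  5
 6  4  3  3  3  3  4  5
 4  5  4  4  4  4  4  5
 0  6  5  4  5  4  4  4
 6  7  6  5  5  5  5  5
 4  8  7  6  6  6  6  6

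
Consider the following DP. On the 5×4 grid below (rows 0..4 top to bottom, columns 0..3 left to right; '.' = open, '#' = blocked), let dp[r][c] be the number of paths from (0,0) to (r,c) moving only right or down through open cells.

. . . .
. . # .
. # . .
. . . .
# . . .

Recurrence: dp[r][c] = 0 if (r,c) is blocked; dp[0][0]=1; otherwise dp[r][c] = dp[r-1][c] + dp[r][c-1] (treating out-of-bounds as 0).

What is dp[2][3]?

r\c   0   1   2   3
  0   1   1   1   1
  1   1   2   0   1
  2   1   0   0   1
  3   1   1   1   2
  4   0   1   2   4

1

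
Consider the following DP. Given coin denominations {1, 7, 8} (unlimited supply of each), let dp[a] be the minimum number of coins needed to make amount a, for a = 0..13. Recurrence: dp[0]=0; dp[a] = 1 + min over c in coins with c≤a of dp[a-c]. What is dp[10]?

 a  0  1  2  3  4  5  6  7  8  9 10 11 12 13
dp  0  1  2  3  4  5  6  1  1  2  3  4  5  6

3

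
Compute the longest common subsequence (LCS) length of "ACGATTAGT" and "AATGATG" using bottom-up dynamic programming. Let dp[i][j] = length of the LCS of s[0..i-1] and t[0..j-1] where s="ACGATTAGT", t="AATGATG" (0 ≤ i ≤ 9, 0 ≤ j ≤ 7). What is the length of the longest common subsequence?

5

   ''  A  A  T  G  A  T  G
''  0  0  0  0  0  0  0  0
 A  0  1  1  1  1  1  1  1
 C  0  1  1  1  1  1  1  1
 G  0  1  1  1  2  2  2  2
 A  0  1  2  2  2  3  3  3
 T  0  1  2  3  3  3  4  4
 T  0  1  2  3  3  3  4  4
 A  0  1  2  3  3  4  4  4
 G  0  1  2  3  4  4  4  5
 T  0  1  2  3  4  4  5  5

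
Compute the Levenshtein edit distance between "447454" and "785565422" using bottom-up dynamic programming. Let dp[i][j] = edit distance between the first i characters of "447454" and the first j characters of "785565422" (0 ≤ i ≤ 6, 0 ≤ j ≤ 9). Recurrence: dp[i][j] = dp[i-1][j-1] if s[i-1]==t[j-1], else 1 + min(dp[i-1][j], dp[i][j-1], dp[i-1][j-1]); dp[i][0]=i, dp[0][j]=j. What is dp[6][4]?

   ''  7  8  5  5  6  5  4  2  2
''  0  1  2  3  4  5  6  7  8  9
 4  1  1  2  3  4  5  6  6  7  8
 4  2  2  2  3  4  5  6  6  7  8
 7  3  2  3  3  4  5  6  7  7  8
 4  4  3  3  4  4  5  6  6  7  8
 5  5  4  4  3  4  5  5  6  7  8
 4  6  5  5  4  4  5  6  5  6  7

4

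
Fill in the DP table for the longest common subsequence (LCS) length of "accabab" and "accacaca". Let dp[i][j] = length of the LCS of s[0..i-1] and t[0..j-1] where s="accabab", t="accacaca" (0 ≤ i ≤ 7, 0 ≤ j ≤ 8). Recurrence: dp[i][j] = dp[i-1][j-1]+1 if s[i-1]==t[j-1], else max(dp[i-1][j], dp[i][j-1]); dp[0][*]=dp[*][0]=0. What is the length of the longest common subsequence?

   ''  a  c  c  a  c  a  c  a
''  0  0  0  0  0  0  0  0  0
 a  0  1  1  1  1  1  1  1  1
 c  0  1  2  2  2  2  2  2  2
 c  0  1  2  3  3  3  3  3  3
 a  0  1  2  3  4  4  4  4  4
 b  0  1  2  3  4  4  4  4  4
 a  0  1  2  3  4  4  5  5  5
 b  0  1  2  3  4  4  5  5  5

5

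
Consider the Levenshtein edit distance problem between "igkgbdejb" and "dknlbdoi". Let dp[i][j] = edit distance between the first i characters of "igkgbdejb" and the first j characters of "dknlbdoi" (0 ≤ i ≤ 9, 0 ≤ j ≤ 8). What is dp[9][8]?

   ''  d  k  n  l  b  d  o  i
''  0  1  2  3  4  5  6  7  8
 i  1  1  2  3  4  5  6  7  7
 g  2  2  2  3  4  5  6  7  8
 k  3  3  2  3  4  5  6  7  8
 g  4  4  3  3  4  5  6  7  8
 b  5  5  4  4  4  4  5  6  7
 d  6  5  5  5  5  5  4  5  6
 e  7  6  6  6  6  6  5  5  6
 j  8  7  7  7  7  7  6  6  6
 b  9  8  8  8  8  7  7  7  7

7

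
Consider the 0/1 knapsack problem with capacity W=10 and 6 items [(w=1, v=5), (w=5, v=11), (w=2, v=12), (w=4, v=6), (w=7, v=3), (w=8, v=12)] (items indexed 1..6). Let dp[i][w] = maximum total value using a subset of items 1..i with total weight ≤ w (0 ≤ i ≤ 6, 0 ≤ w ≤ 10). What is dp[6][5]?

17

i\w   0   1   2   3   4   5   6   7   8   9  10
  0   0   0   0   0   0   0   0   0   0   0   0
  1   0   5   5   5   5   5   5   5   5   5   5
  2   0   5   5   5   5  11  16  16  16  16  16
  3   0   5  12  17  17  17  17  23  28  28  28
  4   0   5  12  17  17  17  18  23  28  28  28
  5   0   5  12  17  17  17  18  23  28  28  28
  6   0   5  12  17  17  17  18  23  28  28  28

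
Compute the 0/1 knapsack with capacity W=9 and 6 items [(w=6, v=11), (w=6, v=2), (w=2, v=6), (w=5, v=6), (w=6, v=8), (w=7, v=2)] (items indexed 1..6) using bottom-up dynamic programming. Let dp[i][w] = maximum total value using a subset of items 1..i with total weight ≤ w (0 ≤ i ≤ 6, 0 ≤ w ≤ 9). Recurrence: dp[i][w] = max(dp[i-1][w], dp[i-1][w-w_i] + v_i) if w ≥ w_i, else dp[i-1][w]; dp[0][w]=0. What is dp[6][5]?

i\w   0   1   2   3   4   5   6   7   8   9
  0   0   0   0   0   0   0   0   0   0   0
  1   0   0   0   0   0   0  11  11  11  11
  2   0   0   0   0   0   0  11  11  11  11
  3   0   0   6   6   6   6  11  11  17  17
  4   0   0   6   6   6   6  11  12  17  17
  5   0   0   6   6   6   6  11  12  17  17
  6   0   0   6   6   6   6  11  12  17  17

6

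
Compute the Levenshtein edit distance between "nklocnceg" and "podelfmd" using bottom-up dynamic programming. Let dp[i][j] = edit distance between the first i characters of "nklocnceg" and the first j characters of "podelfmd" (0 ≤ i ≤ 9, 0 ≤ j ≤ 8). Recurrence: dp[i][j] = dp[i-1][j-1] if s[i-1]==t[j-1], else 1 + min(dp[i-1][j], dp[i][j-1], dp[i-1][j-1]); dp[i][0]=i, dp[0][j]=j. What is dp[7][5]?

6

   ''  p  o  d  e  l  f  m  d
''  0  1  2  3  4  5  6  7  8
 n  1  1  2  3  4  5  6  7  8
 k  2  2  2  3  4  5  6  7  8
 l  3  3  3  3  4  4  5  6  7
 o  4  4  3  4  4  5  5  6  7
 c  5  5  4  4  5  5  6  6  7
 n  6  6  5  5  5  6  6  7  7
 c  7  7  6  6  6  6  7  7  8
 e  8  8  7  7  6  7  7  8  8
 g  9  9  8  8  7  7  8  8  9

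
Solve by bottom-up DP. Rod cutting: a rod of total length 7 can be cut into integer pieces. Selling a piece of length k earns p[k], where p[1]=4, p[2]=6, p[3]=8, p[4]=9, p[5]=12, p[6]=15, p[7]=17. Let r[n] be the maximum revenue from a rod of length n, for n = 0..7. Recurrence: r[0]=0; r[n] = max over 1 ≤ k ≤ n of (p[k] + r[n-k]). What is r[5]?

20

   n    0    1    2    3    4    5    6    7
r[n]    0    4    8   12   16   20   24   28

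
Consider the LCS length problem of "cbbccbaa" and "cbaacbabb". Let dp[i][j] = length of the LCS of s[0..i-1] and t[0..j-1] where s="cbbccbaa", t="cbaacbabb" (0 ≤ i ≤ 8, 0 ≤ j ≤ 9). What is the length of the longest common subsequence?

   ''  c  b  a  a  c  b  a  b  b
''  0  0  0  0  0  0  0  0  0  0
 c  0  1  1  1  1  1  1  1  1  1
 b  0  1  2  2  2  2  2  2  2  2
 b  0  1  2  2  2  2  3  3  3  3
 c  0  1  2  2  2  3  3  3  3  3
 c  0  1  2  2  2  3  3  3  3  3
 b  0  1  2  2  2  3  4  4  4  4
 a  0  1  2  3  3  3  4  5  5  5
 a  0  1  2  3  4  4  4  5  5  5

5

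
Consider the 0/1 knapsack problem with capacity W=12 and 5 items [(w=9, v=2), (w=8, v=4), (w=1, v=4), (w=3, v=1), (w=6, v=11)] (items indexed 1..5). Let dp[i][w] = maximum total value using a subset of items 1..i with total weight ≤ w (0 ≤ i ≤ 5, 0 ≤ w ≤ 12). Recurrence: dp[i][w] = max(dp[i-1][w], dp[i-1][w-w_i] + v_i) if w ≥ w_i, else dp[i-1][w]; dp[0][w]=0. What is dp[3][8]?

i\w   0   1   2   3   4   5   6   7   8   9  10  11  12
  0   0   0   0   0   0   0   0   0   0   0   0   0   0
  1   0   0   0   0   0   0   0   0   0   2   2   2   2
  2   0   0   0   0   0   0   0   0   4   4   4   4   4
  3   0   4   4   4   4   4   4   4   4   8   8   8   8
  4   0   4   4   4   5   5   5   5   5   8   8   8   9
  5   0   4   4   4   5   5  11  15  15  15  16  16  16

4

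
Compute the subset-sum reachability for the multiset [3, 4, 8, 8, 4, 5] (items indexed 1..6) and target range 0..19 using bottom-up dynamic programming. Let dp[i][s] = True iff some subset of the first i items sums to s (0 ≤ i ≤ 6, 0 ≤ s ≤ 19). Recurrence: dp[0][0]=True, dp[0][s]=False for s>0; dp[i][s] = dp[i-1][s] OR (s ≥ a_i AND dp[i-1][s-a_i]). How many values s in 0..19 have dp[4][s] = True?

i\s   0   1   2   3   4   5   6   7   8   9  10  11  12  13  14  15  16  17  18  19
  0   T   F   F   F   F   F   F   F   F   F   F   F   F   F   F   F   F   F   F   F
  1   T   F   F   T   F   F   F   F   F   F   F   F   F   F   F   F   F   F   F   F
  2   T   F   F   T   T   F   F   T   F   F   F   F   F   F   F   F   F   F   F   F
  3   T   F   F   T   T   F   F   T   T   F   F   T   T   F   F   T   F   F   F   F
  4   T   F   F   T   T   F   F   T   T   F   F   T   T   F   F   T   T   F   F   T
  5   T   F   F   T   T   F   F   T   T   F   F   T   T   F   F   T   T   F   F   T
  6   T   F   F   T   T   T   F   T   T   T   F   T   T   T   F   T   T   T   F   T

10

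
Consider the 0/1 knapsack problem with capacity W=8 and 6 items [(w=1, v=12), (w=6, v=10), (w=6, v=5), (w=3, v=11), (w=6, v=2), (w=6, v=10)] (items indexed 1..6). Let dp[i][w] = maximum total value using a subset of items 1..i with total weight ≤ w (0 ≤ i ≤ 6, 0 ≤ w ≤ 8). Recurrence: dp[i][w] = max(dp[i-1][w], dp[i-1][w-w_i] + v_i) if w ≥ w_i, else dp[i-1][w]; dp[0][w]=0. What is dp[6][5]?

i\w   0   1   2   3   4   5   6   7   8
  0   0   0   0   0   0   0   0   0   0
  1   0  12  12  12  12  12  12  12  12
  2   0  12  12  12  12  12  12  22  22
  3   0  12  12  12  12  12  12  22  22
  4   0  12  12  12  23  23  23  23  23
  5   0  12  12  12  23  23  23  23  23
  6   0  12  12  12  23  23  23  23  23

23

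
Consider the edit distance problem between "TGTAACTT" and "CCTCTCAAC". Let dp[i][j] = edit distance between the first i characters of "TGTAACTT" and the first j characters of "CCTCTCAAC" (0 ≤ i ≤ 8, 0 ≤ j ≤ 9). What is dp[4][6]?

4

   ''  C  C  T  C  T  C  A  A  C
''  0  1  2  3  4  5  6  7  8  9
 T  1  1  2  2  3  4  5  6  7  8
 G  2  2  2  3  3  4  5  6  7  8
 T  3  3  3  2  3  3  4  5  6  7
 A  4  4  4  3  3  4  4  4  5  6
 A  5  5  5  4  4  4  5  4  4  5
 C  6  5  5  5  4  5  4  5  5  4
 T  7  6  6  5  5  4  5  5  6  5
 T  8  7  7  6  6  5  5  6  6  6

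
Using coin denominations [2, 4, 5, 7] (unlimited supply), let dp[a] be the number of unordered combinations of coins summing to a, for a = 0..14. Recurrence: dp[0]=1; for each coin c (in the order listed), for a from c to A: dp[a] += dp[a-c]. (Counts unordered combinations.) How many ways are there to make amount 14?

after  coin     0     1     2     3     4     5     6     7     8     9    10    11    12    13    14
          2     1     0     1     0     1     0     1     0     1     0     1     0     1     0     1
          4     1     0     1     0     2     0     2     0     3     0     3     0     4     0     4
          5     1     0     1     0     2     1     2     1     3     2     4     2     5     3     6
          7     1     0     1     0     2     1     2     2     3     3     4     4     6     5     8

8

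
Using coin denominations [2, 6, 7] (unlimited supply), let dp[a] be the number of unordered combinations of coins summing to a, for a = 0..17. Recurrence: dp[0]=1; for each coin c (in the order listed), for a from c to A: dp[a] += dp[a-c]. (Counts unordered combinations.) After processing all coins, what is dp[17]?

2

after  coin     0     1     2     3     4     5     6     7     8     9    10    11    12    13    14    15    16    17
          2     1     0     1     0     1     0     1     0     1     0     1     0     1     0     1     0     1     0
          6     1     0     1     0     1     0     2     0     2     0     2     0     3     0     3     0     3     0
          7     1     0     1     0     1     0     2     1     2     1     2     1     3     2     4     2     4     2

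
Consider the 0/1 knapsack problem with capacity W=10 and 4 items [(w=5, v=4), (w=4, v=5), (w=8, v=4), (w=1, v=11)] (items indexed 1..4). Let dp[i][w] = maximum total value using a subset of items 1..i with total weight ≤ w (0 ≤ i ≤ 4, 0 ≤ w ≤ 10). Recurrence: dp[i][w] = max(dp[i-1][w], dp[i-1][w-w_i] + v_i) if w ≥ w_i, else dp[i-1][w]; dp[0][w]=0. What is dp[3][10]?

9

i\w   0   1   2   3   4   5   6   7   8   9  10
  0   0   0   0   0   0   0   0   0   0   0   0
  1   0   0   0   0   0   4   4   4   4   4   4
  2   0   0   0   0   5   5   5   5   5   9   9
  3   0   0   0   0   5   5   5   5   5   9   9
  4   0  11  11  11  11  16  16  16  16  16  20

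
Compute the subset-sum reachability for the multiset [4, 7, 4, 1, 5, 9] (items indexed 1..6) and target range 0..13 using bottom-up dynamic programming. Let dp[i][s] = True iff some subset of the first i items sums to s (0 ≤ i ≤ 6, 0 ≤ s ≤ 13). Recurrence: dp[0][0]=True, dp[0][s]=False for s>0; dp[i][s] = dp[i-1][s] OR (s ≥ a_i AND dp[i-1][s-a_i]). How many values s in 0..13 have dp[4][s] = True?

i\s   0   1   2   3   4   5   6   7   8   9  10  11  12  13
  0   T   F   F   F   F   F   F   F   F   F   F   F   F   F
  1   T   F   F   F   T   F   F   F   F   F   F   F   F   F
  2   T   F   F   F   T   F   F   T   F   F   F   T   F   F
  3   T   F   F   F   T   F   F   T   T   F   F   T   F   F
  4   T   T   F   F   T   T   F   T   T   T   F   T   T   F
  5   T   T   F   F   T   T   T   T   T   T   T   T   T   T
  6   T   T   F   F   T   T   T   T   T   T   T   T   T   T

9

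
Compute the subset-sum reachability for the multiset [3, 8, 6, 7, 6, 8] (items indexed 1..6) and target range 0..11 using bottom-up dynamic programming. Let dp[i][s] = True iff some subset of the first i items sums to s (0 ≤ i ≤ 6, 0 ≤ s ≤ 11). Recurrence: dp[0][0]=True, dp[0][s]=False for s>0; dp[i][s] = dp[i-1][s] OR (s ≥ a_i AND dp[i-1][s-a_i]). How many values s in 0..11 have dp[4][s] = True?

i\s   0   1   2   3   4   5   6   7   8   9  10  11
  0   T   F   F   F   F   F   F   F   F   F   F   F
  1   T   F   F   T   F   F   F   F   F   F   F   F
  2   T   F   F   T   F   F   F   F   T   F   F   T
  3   T   F   F   T   F   F   T   F   T   T   F   T
  4   T   F   F   T   F   F   T   T   T   T   T   T
  5   T   F   F   T   F   F   T   T   T   T   T   T
  6   T   F   F   T   F   F   T   T   T   T   T   T

8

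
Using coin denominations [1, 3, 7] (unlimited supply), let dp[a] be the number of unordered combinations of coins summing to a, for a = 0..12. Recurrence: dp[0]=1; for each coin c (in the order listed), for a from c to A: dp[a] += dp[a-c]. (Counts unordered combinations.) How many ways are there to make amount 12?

7

after  coin     0     1     2     3     4     5     6     7     8     9    10    11    12
          1     1     1     1     1     1     1     1     1     1     1     1     1     1
          3     1     1     1     2     2     2     3     3     3     4     4     4     5
          7     1     1     1     2     2     2     3     4     4     5     6     6     7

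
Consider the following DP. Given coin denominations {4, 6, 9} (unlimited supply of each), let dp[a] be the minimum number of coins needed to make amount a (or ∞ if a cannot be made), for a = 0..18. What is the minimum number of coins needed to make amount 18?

2

 a  0  1  2  3  4  5  6  7  8  9 10 11 12 13 14 15 16 17 18
dp  0  -  -  -  1  -  1  -  2  1  2  -  2  2  3  2  3  3  2
(- denotes ∞ / unreachable)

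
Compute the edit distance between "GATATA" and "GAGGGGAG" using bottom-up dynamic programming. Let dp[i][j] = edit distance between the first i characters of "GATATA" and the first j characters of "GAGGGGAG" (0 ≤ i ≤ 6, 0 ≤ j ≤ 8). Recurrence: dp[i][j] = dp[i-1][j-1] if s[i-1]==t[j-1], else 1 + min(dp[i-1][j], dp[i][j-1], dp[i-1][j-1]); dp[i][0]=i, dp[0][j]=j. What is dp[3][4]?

2

   ''  G  A  G  G  G  G  A  G
''  0  1  2  3  4  5  6  7  8
 G  1  0  1  2  3  4  5  6  7
 A  2  1  0  1  2  3  4  5  6
 T  3  2  1  1  2  3  4  5  6
 A  4  3  2  2  2  3  4  4  5
 T  5  4  3  3  3  3  4  5  5
 A  6  5  4  4  4  4  4  4  5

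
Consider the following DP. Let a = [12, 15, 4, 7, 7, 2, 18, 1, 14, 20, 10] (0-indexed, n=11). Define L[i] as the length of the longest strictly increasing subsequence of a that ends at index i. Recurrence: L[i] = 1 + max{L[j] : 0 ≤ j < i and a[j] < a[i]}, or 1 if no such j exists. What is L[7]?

   i    0    1    2    3    4    5    6    7    8    9   10
a[i]   12   15    4    7    7    2   18    1   14   20   10
L[i]    1    2    1    2    2    1    3    1    3    4    3

1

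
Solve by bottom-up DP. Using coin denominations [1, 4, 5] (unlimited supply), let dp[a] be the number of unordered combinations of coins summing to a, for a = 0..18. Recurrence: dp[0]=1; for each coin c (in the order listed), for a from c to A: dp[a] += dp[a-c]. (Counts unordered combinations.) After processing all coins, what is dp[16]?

after  coin     0     1     2     3     4     5     6     7     8     9    10    11    12    13    14    15    16    17    18
          1     1     1     1     1     1     1     1     1     1     1     1     1     1     1     1     1     1     1     1
          4     1     1     1     1     2     2     2     2     3     3     3     3     4     4     4     4     5     5     5
          5     1     1     1     1     2     3     3     3     4     5     6     6     7     8     9    10    11    12    13

11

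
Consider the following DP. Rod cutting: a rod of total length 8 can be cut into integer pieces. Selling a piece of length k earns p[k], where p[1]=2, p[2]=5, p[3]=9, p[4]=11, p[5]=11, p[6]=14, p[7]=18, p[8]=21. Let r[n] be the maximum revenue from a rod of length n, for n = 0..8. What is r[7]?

20

   n    0    1    2    3    4    5    6    7    8
r[n]    0    2    5    9   11   14   18   20   23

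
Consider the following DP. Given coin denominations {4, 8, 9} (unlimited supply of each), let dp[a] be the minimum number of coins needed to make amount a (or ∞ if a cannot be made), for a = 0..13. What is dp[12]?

 a  0  1  2  3  4  5  6  7  8  9 10 11 12 13
dp  0  -  -  -  1  -  -  -  1  1  -  -  2  2
(- denotes ∞ / unreachable)

2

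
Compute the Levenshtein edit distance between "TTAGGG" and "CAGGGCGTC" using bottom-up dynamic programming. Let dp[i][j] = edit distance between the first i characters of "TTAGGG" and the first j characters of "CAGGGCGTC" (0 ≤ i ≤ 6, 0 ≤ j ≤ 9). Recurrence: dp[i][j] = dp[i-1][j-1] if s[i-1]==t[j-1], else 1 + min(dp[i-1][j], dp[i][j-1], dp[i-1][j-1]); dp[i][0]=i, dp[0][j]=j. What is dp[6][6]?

   ''  C  A  G  G  G  C  G  T  C
''  0  1  2  3  4  5  6  7  8  9
 T  1  1  2  3  4  5  6  7  7  8
 T  2  2  2  3  4  5  6  7  7  8
 A  3  3  2  3  4  5  6  7  8  8
 G  4  4  3  2  3  4  5  6  7  8
 G  5  5  4  3  2  3  4  5  6  7
 G  6  6  5  4  3  2  3  4  5  6

3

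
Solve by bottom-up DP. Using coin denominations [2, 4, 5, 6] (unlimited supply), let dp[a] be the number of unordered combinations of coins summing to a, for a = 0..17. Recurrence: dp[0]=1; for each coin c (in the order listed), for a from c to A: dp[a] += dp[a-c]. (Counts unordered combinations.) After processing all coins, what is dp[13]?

after  coin     0     1     2     3     4     5     6     7     8     9    10    11    12    13    14    15    16    17
          2     1     0     1     0     1     0     1     0     1     0     1     0     1     0     1     0     1     0
          4     1     0     1     0     2     0     2     0     3     0     3     0     4     0     4     0     5     0
          5     1     0     1     0     2     1     2     1     3     2     4     2     5     3     6     4     7     5
          6     1     0     1     0     2     1     3     1     4     2     6     3     8     4    10     6    13     8

4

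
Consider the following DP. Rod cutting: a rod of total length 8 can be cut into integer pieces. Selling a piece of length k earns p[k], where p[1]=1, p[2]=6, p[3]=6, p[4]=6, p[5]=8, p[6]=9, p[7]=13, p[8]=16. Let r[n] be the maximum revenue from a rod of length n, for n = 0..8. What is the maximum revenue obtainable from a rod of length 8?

24

   n    0    1    2    3    4    5    6    7    8
r[n]    0    1    6    7   12   13   18   19   24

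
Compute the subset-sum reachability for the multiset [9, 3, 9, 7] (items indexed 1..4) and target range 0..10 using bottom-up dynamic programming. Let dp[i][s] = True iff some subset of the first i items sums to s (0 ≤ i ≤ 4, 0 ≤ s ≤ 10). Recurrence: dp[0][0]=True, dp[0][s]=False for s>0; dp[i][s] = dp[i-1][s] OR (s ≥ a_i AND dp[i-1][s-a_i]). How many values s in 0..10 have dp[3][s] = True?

3

i\s   0   1   2   3   4   5   6   7   8   9  10
  0   T   F   F   F   F   F   F   F   F   F   F
  1   T   F   F   F   F   F   F   F   F   T   F
  2   T   F   F   T   F   F   F   F   F   T   F
  3   T   F   F   T   F   F   F   F   F   T   F
  4   T   F   F   T   F   F   F   T   F   T   T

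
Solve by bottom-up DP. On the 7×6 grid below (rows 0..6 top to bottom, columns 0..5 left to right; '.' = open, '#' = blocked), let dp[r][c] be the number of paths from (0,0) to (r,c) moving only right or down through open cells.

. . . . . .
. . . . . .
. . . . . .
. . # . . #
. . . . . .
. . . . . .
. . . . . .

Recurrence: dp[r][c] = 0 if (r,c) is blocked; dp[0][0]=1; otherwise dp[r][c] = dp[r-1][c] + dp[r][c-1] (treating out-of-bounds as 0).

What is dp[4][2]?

5

r\c   0   1   2   3   4   5
  0   1   1   1   1   1   1
  1   1   2   3   4   5   6
  2   1   3   6  10  15  21
  3   1   4   0  10  25   0
  4   1   5   5  15  40  40
  5   1   6  11  26  66 106
  6   1   7  18  44 110 216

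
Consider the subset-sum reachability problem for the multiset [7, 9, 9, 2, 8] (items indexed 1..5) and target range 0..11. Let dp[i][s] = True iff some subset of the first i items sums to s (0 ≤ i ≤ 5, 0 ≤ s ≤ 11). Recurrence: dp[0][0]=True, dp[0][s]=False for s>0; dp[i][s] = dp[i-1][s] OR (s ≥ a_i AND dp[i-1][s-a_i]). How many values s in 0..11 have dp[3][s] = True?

i\s   0   1   2   3   4   5   6   7   8   9  10  11
  0   T   F   F   F   F   F   F   F   F   F   F   F
  1   T   F   F   F   F   F   F   T   F   F   F   F
  2   T   F   F   F   F   F   F   T   F   T   F   F
  3   T   F   F   F   F   F   F   T   F   T   F   F
  4   T   F   T   F   F   F   F   T   F   T   F   T
  5   T   F   T   F   F   F   F   T   T   T   T   T

3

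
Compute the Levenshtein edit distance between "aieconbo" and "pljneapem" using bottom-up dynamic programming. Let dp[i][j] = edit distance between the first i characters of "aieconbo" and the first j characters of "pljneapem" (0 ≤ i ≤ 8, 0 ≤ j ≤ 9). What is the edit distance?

9

   ''  p  l  j  n  e  a  p  e  m
''  0  1  2  3  4  5  6  7  8  9
 a  1  1  2  3  4  5  5  6  7  8
 i  2  2  2  3  4  5  6  6  7  8
 e  3  3  3  3  4  4  5  6  6  7
 c  4  4  4  4  4  5  5  6  7  7
 o  5  5  5  5  5  5  6  6  7  8
 n  6  6  6  6  5  6  6  7  7  8
 b  7  7  7  7  6  6  7  7  8  8
 o  8  8  8  8  7  7  7  8  8  9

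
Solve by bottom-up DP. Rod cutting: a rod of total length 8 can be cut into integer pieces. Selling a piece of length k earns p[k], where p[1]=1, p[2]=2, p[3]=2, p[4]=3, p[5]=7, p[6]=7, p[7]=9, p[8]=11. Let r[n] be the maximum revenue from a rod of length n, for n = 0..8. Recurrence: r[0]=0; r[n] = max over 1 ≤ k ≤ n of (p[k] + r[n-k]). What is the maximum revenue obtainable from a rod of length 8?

   n    0    1    2    3    4    5    6    7    8
r[n]    0    1    2    3    4    7    8    9   11

11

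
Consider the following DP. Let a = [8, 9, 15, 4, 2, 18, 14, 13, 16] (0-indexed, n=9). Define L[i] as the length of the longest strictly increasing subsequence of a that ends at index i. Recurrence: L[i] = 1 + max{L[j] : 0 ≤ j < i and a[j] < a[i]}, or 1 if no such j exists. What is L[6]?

   i    0    1    2    3    4    5    6    7    8
a[i]    8    9   15    4    2   18   14   13   16
L[i]    1    2    3    1    1    4    3    3    4

3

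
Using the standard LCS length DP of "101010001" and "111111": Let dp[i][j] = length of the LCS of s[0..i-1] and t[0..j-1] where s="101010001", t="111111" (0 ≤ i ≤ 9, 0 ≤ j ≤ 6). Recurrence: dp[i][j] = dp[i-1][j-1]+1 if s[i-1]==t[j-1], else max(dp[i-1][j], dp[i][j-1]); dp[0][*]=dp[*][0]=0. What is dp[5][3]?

3

   ''  1  1  1  1  1  1
''  0  0  0  0  0  0  0
 1  0  1  1  1  1  1  1
 0  0  1  1  1  1  1  1
 1  0  1  2  2  2  2  2
 0  0  1  2  2  2  2  2
 1  0  1  2  3  3  3  3
 0  0  1  2  3  3  3  3
 0  0  1  2  3  3  3  3
 0  0  1  2  3  3  3  3
 1  0  1  2  3  4  4  4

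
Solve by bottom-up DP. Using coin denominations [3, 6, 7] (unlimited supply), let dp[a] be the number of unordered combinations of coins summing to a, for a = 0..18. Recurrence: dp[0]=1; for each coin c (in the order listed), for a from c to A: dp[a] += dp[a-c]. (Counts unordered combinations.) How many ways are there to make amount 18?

after  coin     0     1     2     3     4     5     6     7     8     9    10    11    12    13    14    15    16    17    18
          3     1     0     0     1     0     0     1     0     0     1     0     0     1     0     0     1     0     0     1
          6     1     0     0     1     0     0     2     0     0     2     0     0     3     0     0     3     0     0     4
          7     1     0     0     1     0     0     2     1     0     2     1     0     3     2     1     3     2     1     4

4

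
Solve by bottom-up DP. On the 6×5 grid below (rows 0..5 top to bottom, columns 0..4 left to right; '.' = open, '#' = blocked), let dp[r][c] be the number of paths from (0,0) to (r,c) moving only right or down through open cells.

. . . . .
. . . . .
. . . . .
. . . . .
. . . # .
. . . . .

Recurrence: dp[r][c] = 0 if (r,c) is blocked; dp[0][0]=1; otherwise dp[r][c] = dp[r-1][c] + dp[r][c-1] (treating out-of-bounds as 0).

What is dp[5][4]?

r\c   0   1   2   3   4
  0   1   1   1   1   1
  1   1   2   3   4   5
  2   1   3   6  10  15
  3   1   4  10  20  35
  4   1   5  15   0  35
  5   1   6  21  21  56

56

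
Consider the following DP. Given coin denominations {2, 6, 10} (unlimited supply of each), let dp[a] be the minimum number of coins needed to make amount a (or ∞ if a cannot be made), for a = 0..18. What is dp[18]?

 a  0  1  2  3  4  5  6  7  8  9 10 11 12 13 14 15 16 17 18
dp  0  -  1  -  2  -  1  -  2  -  1  -  2  -  3  -  2  -  3
(- denotes ∞ / unreachable)

3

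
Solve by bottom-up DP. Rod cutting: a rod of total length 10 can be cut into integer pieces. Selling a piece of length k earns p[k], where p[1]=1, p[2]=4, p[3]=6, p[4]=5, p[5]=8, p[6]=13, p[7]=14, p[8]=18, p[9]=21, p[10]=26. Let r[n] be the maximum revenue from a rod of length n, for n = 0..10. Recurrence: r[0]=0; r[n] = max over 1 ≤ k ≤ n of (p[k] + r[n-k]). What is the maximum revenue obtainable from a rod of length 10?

   n    0    1    2    3    4    5    6    7    8    9   10
r[n]    0    1    4    6    8   10   13   14   18   21   26

26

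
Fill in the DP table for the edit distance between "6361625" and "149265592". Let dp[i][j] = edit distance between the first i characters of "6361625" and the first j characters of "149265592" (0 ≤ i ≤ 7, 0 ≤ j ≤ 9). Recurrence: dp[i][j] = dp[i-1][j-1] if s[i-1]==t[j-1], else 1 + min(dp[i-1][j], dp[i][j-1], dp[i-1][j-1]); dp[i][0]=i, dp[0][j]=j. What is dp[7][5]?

   ''  1  4  9  2  6  5  5  9  2
''  0  1  2  3  4  5  6  7  8  9
 6  1  1  2  3  4  4  5  6  7  8
 3  2  2  2  3  4  5  5  6  7  8
 6  3  3  3  3  4  4  5  6  7  8
 1  4  3  4  4  4  5  5  6  7  8
 6  5  4  4  5  5  4  5  6  7  8
 2  6  5  5  5  5  5  5  6  7  7
 5  7  6  6  6  6  6  5  5  6  7

6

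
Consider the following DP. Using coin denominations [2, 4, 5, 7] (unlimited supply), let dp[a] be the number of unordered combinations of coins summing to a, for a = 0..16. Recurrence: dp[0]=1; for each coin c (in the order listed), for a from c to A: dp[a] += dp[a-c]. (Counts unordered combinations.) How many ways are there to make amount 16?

after  coin     0     1     2     3     4     5     6     7     8     9    10    11    12    13    14    15    16
          2     1     0     1     0     1     0     1     0     1     0     1     0     1     0     1     0     1
          4     1     0     1     0     2     0     2     0     3     0     3     0     4     0     4     0     5
          5     1     0     1     0     2     1     2     1     3     2     4     2     5     3     6     4     7
          7     1     0     1     0     2     1     2     2     3     3     4     4     6     5     8     7    10

10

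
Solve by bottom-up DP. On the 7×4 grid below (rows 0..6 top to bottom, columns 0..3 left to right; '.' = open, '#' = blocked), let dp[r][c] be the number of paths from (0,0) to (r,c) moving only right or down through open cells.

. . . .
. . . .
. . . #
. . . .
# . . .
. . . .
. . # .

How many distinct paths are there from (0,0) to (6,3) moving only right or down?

42

r\c   0   1   2   3
  0   1   1   1   1
  1   1   2   3   4
  2   1   3   6   0
  3   1   4  10  10
  4   0   4  14  24
  5   0   4  18  42
  6   0   4   0  42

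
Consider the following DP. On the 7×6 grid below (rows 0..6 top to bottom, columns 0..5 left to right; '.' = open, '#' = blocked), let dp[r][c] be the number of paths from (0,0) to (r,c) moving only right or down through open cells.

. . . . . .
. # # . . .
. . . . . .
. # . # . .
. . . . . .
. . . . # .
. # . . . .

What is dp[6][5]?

27

r\c   0   1   2   3   4   5
  0   1   1   1   1   1   1
  1   1   0   0   1   2   3
  2   1   1   1   2   4   7
  3   1   0   1   0   4  11
  4   1   1   2   2   6  17
  5   1   2   4   6   0  17
  6   1   0   4  10  10  27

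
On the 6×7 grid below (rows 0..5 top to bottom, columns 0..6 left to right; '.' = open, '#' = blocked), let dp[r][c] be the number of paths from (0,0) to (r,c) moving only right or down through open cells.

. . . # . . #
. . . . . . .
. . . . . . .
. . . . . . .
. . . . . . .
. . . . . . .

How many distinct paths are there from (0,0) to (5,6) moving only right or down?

r\c   0   1   2   3   4   5   6
  0   1   1   1   0   0   0   0
  1   1   2   3   3   3   3   3
  2   1   3   6   9  12  15  18
  3   1   4  10  19  31  46  64
  4   1   5  15  34  65 111 175
  5   1   6  21  55 120 231 406

406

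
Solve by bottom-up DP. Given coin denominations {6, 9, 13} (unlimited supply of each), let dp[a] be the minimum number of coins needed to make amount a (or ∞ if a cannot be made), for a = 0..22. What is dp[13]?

1

 a  0  1  2  3  4  5  6  7  8  9 10 11 12 13 14 15 16 17 18 19 20 21 22
dp  0  -  -  -  -  -  1  -  -  1  -  -  2  1  -  2  -  -  2  2  -  3  2
(- denotes ∞ / unreachable)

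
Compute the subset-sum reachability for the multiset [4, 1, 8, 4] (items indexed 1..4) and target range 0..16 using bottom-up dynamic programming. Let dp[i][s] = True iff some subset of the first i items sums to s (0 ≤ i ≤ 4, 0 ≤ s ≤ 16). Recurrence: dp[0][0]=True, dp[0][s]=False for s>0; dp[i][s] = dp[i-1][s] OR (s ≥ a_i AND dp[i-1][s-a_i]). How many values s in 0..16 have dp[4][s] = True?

9

i\s   0   1   2   3   4   5   6   7   8   9  10  11  12  13  14  15  16
  0   T   F   F   F   F   F   F   F   F   F   F   F   F   F   F   F   F
  1   T   F   F   F   T   F   F   F   F   F   F   F   F   F   F   F   F
  2   T   T   F   F   T   T   F   F   F   F   F   F   F   F   F   F   F
  3   T   T   F   F   T   T   F   F   T   T   F   F   T   T   F   F   F
  4   T   T   F   F   T   T   F   F   T   T   F   F   T   T   F   F   T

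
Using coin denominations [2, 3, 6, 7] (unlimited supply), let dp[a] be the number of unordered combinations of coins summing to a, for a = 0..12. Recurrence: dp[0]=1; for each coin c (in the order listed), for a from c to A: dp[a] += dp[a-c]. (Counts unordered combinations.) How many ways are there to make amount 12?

after  coin     0     1     2     3     4     5     6     7     8     9    10    11    12
          2     1     0     1     0     1     0     1     0     1     0     1     0     1
          3     1     0     1     1     1     1     2     1     2     2     2     2     3
          6     1     0     1     1     1     1     3     1     3     3     3     3     6
          7     1     0     1     1     1     1     3     2     3     4     4     4     7

7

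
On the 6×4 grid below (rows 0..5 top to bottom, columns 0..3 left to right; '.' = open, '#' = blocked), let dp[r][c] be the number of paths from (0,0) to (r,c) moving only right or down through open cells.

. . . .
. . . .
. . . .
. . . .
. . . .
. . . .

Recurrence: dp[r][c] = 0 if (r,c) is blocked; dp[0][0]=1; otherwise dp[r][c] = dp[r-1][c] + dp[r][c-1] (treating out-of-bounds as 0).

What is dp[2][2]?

6

r\c   0   1   2   3
  0   1   1   1   1
  1   1   2   3   4
  2   1   3   6  10
  3   1   4  10  20
  4   1   5  15  35
  5   1   6  21  56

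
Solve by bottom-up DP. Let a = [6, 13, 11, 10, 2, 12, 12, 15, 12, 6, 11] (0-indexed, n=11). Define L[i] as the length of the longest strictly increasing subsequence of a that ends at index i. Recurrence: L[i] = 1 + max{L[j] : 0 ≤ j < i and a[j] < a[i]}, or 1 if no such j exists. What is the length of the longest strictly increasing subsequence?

   i    0    1    2    3    4    5    6    7    8    9   10
a[i]    6   13   11   10    2   12   12   15   12    6   11
L[i]    1    2    2    2    1    3    3    4    3    2    3

4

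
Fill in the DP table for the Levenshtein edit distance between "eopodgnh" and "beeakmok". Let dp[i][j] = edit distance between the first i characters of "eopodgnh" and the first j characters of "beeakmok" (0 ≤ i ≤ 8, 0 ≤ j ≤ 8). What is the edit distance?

   ''  b  e  e  a  k  m  o  k
''  0  1  2  3  4  5  6  7  8
 e  1  1  1  2  3  4  5  6  7
 o  2  2  2  2  3  4  5  5  6
 p  3  3  3  3  3  4  5  6  6
 o  4  4  4  4  4  4  5  5  6
 d  5  5  5  5  5  5  5  6  6
 g  6  6  6  6  6  6  6  6  7
 n  7  7  7  7  7  7  7  7  7
 h  8  8  8  8  8  8  8  8  8

8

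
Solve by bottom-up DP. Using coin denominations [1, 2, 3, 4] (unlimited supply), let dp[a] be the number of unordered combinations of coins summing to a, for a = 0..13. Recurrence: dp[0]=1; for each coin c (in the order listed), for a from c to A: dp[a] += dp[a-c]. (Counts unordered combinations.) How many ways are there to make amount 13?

39

after  coin     0     1     2     3     4     5     6     7     8     9    10    11    12    13
          1     1     1     1     1     1     1     1     1     1     1     1     1     1     1
          2     1     1     2     2     3     3     4     4     5     5     6     6     7     7
          3     1     1     2     3     4     5     7     8    10    12    14    16    19    21
          4     1     1     2     3     5     6     9    11    15    18    23    27    34    39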